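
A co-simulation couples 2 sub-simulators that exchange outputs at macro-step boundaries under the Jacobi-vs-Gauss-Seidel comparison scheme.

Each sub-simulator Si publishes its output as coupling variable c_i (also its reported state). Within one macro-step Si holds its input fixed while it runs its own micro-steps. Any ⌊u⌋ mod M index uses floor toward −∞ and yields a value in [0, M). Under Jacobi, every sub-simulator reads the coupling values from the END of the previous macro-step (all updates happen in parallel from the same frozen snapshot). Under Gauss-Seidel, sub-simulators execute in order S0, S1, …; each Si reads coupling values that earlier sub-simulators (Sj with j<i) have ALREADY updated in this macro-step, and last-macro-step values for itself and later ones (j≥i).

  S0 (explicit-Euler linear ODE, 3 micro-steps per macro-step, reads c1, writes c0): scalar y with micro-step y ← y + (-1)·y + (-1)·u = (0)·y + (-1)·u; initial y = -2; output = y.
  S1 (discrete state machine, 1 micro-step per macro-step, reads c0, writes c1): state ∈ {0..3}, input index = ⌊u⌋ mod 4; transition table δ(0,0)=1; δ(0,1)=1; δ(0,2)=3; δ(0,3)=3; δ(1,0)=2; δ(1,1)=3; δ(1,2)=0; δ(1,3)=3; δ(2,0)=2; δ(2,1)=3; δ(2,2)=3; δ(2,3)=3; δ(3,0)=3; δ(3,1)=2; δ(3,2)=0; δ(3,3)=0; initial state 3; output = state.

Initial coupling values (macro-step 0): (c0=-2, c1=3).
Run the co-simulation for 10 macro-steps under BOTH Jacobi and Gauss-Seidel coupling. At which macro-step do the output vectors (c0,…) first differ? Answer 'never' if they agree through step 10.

first divergence at macro-step: 1

[Jacobi] macro 1: S0 reads c1=3 → after 3×micro: -3; S1 reads c0=-2 → after 1×micro: 0 ⇒ (c0=-3, c1=0)
[Jacobi] macro 2: S0 reads c1=0 → after 3×micro: 0; S1 reads c0=-3 → after 1×micro: 1 ⇒ (c0=0, c1=1)
[Jacobi] macro 3: S0 reads c1=1 → after 3×micro: -1; S1 reads c0=0 → after 1×micro: 2 ⇒ (c0=-1, c1=2)
[Jacobi] macro 4: S0 reads c1=2 → after 3×micro: -2; S1 reads c0=-1 → after 1×micro: 3 ⇒ (c0=-2, c1=3)
[Jacobi] macro 5: S0 reads c1=3 → after 3×micro: -3; S1 reads c0=-2 → after 1×micro: 0 ⇒ (c0=-3, c1=0)
[Jacobi] macro 6: S0 reads c1=0 → after 3×micro: 0; S1 reads c0=-3 → after 1×micro: 1 ⇒ (c0=0, c1=1)
[Jacobi] macro 7: S0 reads c1=1 → after 3×micro: -1; S1 reads c0=0 → after 1×micro: 2 ⇒ (c0=-1, c1=2)
[Jacobi] macro 8: S0 reads c1=2 → after 3×micro: -2; S1 reads c0=-1 → after 1×micro: 3 ⇒ (c0=-2, c1=3)
[Jacobi] macro 9: S0 reads c1=3 → after 3×micro: -3; S1 reads c0=-2 → after 1×micro: 0 ⇒ (c0=-3, c1=0)
[Jacobi] macro 10: S0 reads c1=0 → after 3×micro: 0; S1 reads c0=-3 → after 1×micro: 1 ⇒ (c0=0, c1=1)
[Gauss-Seidel] macro 1: S0 reads c1=3 → after 3×micro: -3; S1 reads c0=-3 → after 1×micro: 2 ⇒ (c0=-3, c1=2)
[Gauss-Seidel] macro 2: S0 reads c1=2 → after 3×micro: -2; S1 reads c0=-2 → after 1×micro: 3 ⇒ (c0=-2, c1=3)
[Gauss-Seidel] macro 3: S0 reads c1=3 → after 3×micro: -3; S1 reads c0=-3 → after 1×micro: 2 ⇒ (c0=-3, c1=2)
[Gauss-Seidel] macro 4: S0 reads c1=2 → after 3×micro: -2; S1 reads c0=-2 → after 1×micro: 3 ⇒ (c0=-2, c1=3)
[Gauss-Seidel] macro 5: S0 reads c1=3 → after 3×micro: -3; S1 reads c0=-3 → after 1×micro: 2 ⇒ (c0=-3, c1=2)
[Gauss-Seidel] macro 6: S0 reads c1=2 → after 3×micro: -2; S1 reads c0=-2 → after 1×micro: 3 ⇒ (c0=-2, c1=3)
[Gauss-Seidel] macro 7: S0 reads c1=3 → after 3×micro: -3; S1 reads c0=-3 → after 1×micro: 2 ⇒ (c0=-3, c1=2)
[Gauss-Seidel] macro 8: S0 reads c1=2 → after 3×micro: -2; S1 reads c0=-2 → after 1×micro: 3 ⇒ (c0=-2, c1=3)
[Gauss-Seidel] macro 9: S0 reads c1=3 → after 3×micro: -3; S1 reads c0=-3 → after 1×micro: 2 ⇒ (c0=-3, c1=2)
[Gauss-Seidel] macro 10: S0 reads c1=2 → after 3×micro: -2; S1 reads c0=-2 → after 1×micro: 3 ⇒ (c0=-2, c1=3)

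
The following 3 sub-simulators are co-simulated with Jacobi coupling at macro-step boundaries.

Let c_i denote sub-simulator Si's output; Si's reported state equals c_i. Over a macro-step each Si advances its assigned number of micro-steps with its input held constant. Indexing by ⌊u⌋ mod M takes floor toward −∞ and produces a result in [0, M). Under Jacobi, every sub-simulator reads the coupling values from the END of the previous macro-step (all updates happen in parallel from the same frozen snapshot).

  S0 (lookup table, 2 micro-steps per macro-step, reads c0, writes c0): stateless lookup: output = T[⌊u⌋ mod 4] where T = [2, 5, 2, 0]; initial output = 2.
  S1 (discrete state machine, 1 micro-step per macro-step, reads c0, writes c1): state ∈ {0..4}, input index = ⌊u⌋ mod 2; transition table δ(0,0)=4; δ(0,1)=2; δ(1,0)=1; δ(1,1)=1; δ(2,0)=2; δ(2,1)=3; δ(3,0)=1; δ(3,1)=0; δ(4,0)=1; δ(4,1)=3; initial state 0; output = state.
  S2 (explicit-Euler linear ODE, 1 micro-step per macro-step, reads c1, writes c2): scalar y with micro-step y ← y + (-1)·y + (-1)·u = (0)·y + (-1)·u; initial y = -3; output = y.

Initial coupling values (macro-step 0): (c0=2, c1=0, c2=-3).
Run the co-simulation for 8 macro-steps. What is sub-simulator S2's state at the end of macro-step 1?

S2 state at macro-step 1 = 0

macro 1: S0 reads c0=2 → after 2×micro: 2; S1 reads c0=2 → after 1×micro: 4; S2 reads c1=0 → after 1×micro: 0 ⇒ (c0=2, c1=4, c2=0)
macro 2: S0 reads c0=2 → after 2×micro: 2; S1 reads c0=2 → after 1×micro: 1; S2 reads c1=4 → after 1×micro: -4 ⇒ (c0=2, c1=1, c2=-4)
macro 3: S0 reads c0=2 → after 2×micro: 2; S1 reads c0=2 → after 1×micro: 1; S2 reads c1=1 → after 1×micro: -1 ⇒ (c0=2, c1=1, c2=-1)
macro 4: S0 reads c0=2 → after 2×micro: 2; S1 reads c0=2 → after 1×micro: 1; S2 reads c1=1 → after 1×micro: -1 ⇒ (c0=2, c1=1, c2=-1)
macro 5: S0 reads c0=2 → after 2×micro: 2; S1 reads c0=2 → after 1×micro: 1; S2 reads c1=1 → after 1×micro: -1 ⇒ (c0=2, c1=1, c2=-1)
macro 6: S0 reads c0=2 → after 2×micro: 2; S1 reads c0=2 → after 1×micro: 1; S2 reads c1=1 → after 1×micro: -1 ⇒ (c0=2, c1=1, c2=-1)
macro 7: S0 reads c0=2 → after 2×micro: 2; S1 reads c0=2 → after 1×micro: 1; S2 reads c1=1 → after 1×micro: -1 ⇒ (c0=2, c1=1, c2=-1)
macro 8: S0 reads c0=2 → after 2×micro: 2; S1 reads c0=2 → after 1×micro: 1; S2 reads c1=1 → after 1×micro: -1 ⇒ (c0=2, c1=1, c2=-1)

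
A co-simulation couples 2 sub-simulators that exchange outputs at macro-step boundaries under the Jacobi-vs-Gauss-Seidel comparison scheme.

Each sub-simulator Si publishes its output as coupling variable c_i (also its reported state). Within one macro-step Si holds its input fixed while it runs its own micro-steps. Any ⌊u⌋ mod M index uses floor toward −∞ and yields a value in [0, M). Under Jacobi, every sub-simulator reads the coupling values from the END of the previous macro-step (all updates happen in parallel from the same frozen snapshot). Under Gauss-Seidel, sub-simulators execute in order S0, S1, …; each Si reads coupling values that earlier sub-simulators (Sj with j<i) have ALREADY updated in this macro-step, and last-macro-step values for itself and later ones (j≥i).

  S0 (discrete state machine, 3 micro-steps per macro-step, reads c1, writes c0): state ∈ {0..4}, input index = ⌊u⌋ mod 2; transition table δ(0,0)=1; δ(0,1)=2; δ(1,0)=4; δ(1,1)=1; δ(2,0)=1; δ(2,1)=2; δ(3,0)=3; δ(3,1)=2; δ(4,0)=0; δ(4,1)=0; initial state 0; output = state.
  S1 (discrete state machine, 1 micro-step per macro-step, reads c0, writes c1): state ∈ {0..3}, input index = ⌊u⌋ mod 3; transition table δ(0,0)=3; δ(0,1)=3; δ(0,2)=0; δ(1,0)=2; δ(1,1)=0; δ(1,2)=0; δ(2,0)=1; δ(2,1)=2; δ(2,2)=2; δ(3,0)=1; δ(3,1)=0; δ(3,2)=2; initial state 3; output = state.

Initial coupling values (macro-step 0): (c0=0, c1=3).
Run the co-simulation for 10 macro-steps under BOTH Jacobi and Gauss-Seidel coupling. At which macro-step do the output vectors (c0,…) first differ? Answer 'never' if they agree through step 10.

[Jacobi] macro 1: S0 reads c1=3 → after 3×micro: 2; S1 reads c0=0 → after 1×micro: 1 ⇒ (c0=2, c1=1)
[Jacobi] macro 2: S0 reads c1=1 → after 3×micro: 2; S1 reads c0=2 → after 1×micro: 0 ⇒ (c0=2, c1=0)
[Jacobi] macro 3: S0 reads c1=0 → after 3×micro: 0; S1 reads c0=2 → after 1×micro: 0 ⇒ (c0=0, c1=0)
[Jacobi] macro 4: S0 reads c1=0 → after 3×micro: 0; S1 reads c0=0 → after 1×micro: 3 ⇒ (c0=0, c1=3)
[Jacobi] macro 5: S0 reads c1=3 → after 3×micro: 2; S1 reads c0=0 → after 1×micro: 1 ⇒ (c0=2, c1=1)
[Jacobi] macro 6: S0 reads c1=1 → after 3×micro: 2; S1 reads c0=2 → after 1×micro: 0 ⇒ (c0=2, c1=0)
[Jacobi] macro 7: S0 reads c1=0 → after 3×micro: 0; S1 reads c0=2 → after 1×micro: 0 ⇒ (c0=0, c1=0)
[Jacobi] macro 8: S0 reads c1=0 → after 3×micro: 0; S1 reads c0=0 → after 1×micro: 3 ⇒ (c0=0, c1=3)
[Jacobi] macro 9: S0 reads c1=3 → after 3×micro: 2; S1 reads c0=0 → after 1×micro: 1 ⇒ (c0=2, c1=1)
[Jacobi] macro 10: S0 reads c1=1 → after 3×micro: 2; S1 reads c0=2 → after 1×micro: 0 ⇒ (c0=2, c1=0)
[Gauss-Seidel] macro 1: S0 reads c1=3 → after 3×micro: 2; S1 reads c0=2 → after 1×micro: 2 ⇒ (c0=2, c1=2)
[Gauss-Seidel] macro 2: S0 reads c1=2 → after 3×micro: 0; S1 reads c0=0 → after 1×micro: 1 ⇒ (c0=0, c1=1)
[Gauss-Seidel] macro 3: S0 reads c1=1 → after 3×micro: 2; S1 reads c0=2 → after 1×micro: 0 ⇒ (c0=2, c1=0)
[Gauss-Seidel] macro 4: S0 reads c1=0 → after 3×micro: 0; S1 reads c0=0 → after 1×micro: 3 ⇒ (c0=0, c1=3)
[Gauss-Seidel] macro 5: S0 reads c1=3 → after 3×micro: 2; S1 reads c0=2 → after 1×micro: 2 ⇒ (c0=2, c1=2)
[Gauss-Seidel] macro 6: S0 reads c1=2 → after 3×micro: 0; S1 reads c0=0 → after 1×micro: 1 ⇒ (c0=0, c1=1)
[Gauss-Seidel] macro 7: S0 reads c1=1 → after 3×micro: 2; S1 reads c0=2 → after 1×micro: 0 ⇒ (c0=2, c1=0)
[Gauss-Seidel] macro 8: S0 reads c1=0 → after 3×micro: 0; S1 reads c0=0 → after 1×micro: 3 ⇒ (c0=0, c1=3)
[Gauss-Seidel] macro 9: S0 reads c1=3 → after 3×micro: 2; S1 reads c0=2 → after 1×micro: 2 ⇒ (c0=2, c1=2)
[Gauss-Seidel] macro 10: S0 reads c1=2 → after 3×micro: 0; S1 reads c0=0 → after 1×micro: 1 ⇒ (c0=0, c1=1)

first divergence at macro-step: 1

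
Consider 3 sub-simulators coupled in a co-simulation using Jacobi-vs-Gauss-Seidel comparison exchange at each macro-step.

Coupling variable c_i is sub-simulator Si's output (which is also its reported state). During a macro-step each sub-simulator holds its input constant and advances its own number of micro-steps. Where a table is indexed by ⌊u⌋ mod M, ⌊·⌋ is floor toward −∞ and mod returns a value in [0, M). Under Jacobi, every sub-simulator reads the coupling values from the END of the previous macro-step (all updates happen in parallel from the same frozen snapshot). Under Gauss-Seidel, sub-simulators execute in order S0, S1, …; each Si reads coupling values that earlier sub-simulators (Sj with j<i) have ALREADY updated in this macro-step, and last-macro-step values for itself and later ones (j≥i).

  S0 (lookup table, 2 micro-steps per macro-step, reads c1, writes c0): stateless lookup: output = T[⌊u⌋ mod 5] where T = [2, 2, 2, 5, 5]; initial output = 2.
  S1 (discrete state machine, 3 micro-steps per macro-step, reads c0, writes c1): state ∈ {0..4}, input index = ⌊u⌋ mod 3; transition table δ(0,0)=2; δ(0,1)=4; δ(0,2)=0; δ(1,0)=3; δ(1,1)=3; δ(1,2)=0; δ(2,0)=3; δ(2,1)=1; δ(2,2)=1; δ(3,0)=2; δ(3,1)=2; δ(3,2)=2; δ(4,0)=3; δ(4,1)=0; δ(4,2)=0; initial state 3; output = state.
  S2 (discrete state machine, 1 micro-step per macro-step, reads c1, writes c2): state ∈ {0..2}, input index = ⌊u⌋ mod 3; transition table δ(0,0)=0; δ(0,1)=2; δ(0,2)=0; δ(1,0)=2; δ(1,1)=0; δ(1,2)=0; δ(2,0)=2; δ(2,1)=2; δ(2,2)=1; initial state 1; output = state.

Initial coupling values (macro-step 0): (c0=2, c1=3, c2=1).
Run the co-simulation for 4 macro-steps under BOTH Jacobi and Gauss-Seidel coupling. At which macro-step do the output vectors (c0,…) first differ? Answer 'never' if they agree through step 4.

first divergence at macro-step: never

[Jacobi] macro 1: S0 reads c1=3 → after 2×micro: 5; S1 reads c0=2 → after 3×micro: 0; S2 reads c1=3 → after 1×micro: 2 ⇒ (c0=5, c1=0, c2=2)
[Jacobi] macro 2: S0 reads c1=0 → after 2×micro: 2; S1 reads c0=5 → after 3×micro: 0; S2 reads c1=0 → after 1×micro: 2 ⇒ (c0=2, c1=0, c2=2)
[Jacobi] macro 3: S0 reads c1=0 → after 2×micro: 2; S1 reads c0=2 → after 3×micro: 0; S2 reads c1=0 → after 1×micro: 2 ⇒ (c0=2, c1=0, c2=2)
[Jacobi] macro 4: S0 reads c1=0 → after 2×micro: 2; S1 reads c0=2 → after 3×micro: 0; S2 reads c1=0 → after 1×micro: 2 ⇒ (c0=2, c1=0, c2=2)
[Gauss-Seidel] macro 1: S0 reads c1=3 → after 2×micro: 5; S1 reads c0=5 → after 3×micro: 0; S2 reads c1=0 → after 1×micro: 2 ⇒ (c0=5, c1=0, c2=2)
[Gauss-Seidel] macro 2: S0 reads c1=0 → after 2×micro: 2; S1 reads c0=2 → after 3×micro: 0; S2 reads c1=0 → after 1×micro: 2 ⇒ (c0=2, c1=0, c2=2)
[Gauss-Seidel] macro 3: S0 reads c1=0 → after 2×micro: 2; S1 reads c0=2 → after 3×micro: 0; S2 reads c1=0 → after 1×micro: 2 ⇒ (c0=2, c1=0, c2=2)
[Gauss-Seidel] macro 4: S0 reads c1=0 → after 2×micro: 2; S1 reads c0=2 → after 3×micro: 0; S2 reads c1=0 → after 1×micro: 2 ⇒ (c0=2, c1=0, c2=2)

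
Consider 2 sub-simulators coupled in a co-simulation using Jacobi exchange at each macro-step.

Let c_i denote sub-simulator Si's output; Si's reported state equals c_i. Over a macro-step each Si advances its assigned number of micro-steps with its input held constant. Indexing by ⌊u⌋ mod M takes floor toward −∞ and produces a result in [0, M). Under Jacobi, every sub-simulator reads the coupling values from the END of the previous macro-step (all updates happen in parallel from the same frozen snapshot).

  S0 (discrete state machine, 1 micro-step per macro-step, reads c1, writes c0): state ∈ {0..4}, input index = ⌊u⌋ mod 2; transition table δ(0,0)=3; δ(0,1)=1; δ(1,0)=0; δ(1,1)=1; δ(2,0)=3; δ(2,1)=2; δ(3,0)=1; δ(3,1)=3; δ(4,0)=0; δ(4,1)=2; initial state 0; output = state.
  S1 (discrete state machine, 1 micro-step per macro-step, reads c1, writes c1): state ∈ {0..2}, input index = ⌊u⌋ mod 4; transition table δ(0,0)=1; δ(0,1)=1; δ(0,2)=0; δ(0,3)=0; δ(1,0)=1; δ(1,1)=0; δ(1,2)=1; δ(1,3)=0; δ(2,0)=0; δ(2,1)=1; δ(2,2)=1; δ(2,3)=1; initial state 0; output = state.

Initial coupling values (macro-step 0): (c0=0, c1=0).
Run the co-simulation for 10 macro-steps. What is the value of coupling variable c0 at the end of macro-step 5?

macro 1: S0 reads c1=0 → after 1×micro: 3; S1 reads c1=0 → after 1×micro: 1 ⇒ (c0=3, c1=1)
macro 2: S0 reads c1=1 → after 1×micro: 3; S1 reads c1=1 → after 1×micro: 0 ⇒ (c0=3, c1=0)
macro 3: S0 reads c1=0 → after 1×micro: 1; S1 reads c1=0 → after 1×micro: 1 ⇒ (c0=1, c1=1)
macro 4: S0 reads c1=1 → after 1×micro: 1; S1 reads c1=1 → after 1×micro: 0 ⇒ (c0=1, c1=0)
macro 5: S0 reads c1=0 → after 1×micro: 0; S1 reads c1=0 → after 1×micro: 1 ⇒ (c0=0, c1=1)
macro 6: S0 reads c1=1 → after 1×micro: 1; S1 reads c1=1 → after 1×micro: 0 ⇒ (c0=1, c1=0)
macro 7: S0 reads c1=0 → after 1×micro: 0; S1 reads c1=0 → after 1×micro: 1 ⇒ (c0=0, c1=1)
macro 8: S0 reads c1=1 → after 1×micro: 1; S1 reads c1=1 → after 1×micro: 0 ⇒ (c0=1, c1=0)
macro 9: S0 reads c1=0 → after 1×micro: 0; S1 reads c1=0 → after 1×micro: 1 ⇒ (c0=0, c1=1)
macro 10: S0 reads c1=1 → after 1×micro: 1; S1 reads c1=1 → after 1×micro: 0 ⇒ (c0=1, c1=0)

c0 at macro-step 5 = 0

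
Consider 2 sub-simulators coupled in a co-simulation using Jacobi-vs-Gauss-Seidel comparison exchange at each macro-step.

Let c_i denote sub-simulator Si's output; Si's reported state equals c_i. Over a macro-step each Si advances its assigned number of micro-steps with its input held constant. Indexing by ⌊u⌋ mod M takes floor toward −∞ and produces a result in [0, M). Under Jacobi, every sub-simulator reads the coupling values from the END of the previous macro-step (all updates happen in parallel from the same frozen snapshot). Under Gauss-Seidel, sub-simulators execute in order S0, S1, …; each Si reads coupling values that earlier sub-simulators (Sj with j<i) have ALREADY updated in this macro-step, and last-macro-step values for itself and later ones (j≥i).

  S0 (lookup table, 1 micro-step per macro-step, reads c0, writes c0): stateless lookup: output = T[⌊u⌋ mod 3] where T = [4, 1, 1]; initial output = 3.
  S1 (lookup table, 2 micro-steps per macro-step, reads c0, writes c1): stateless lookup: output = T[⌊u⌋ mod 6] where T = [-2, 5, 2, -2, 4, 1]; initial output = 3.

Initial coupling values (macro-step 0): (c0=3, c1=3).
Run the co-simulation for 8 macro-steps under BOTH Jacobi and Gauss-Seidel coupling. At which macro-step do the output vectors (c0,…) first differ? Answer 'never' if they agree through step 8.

first divergence at macro-step: 1

[Jacobi] macro 1: S0 reads c0=3 → after 1×micro: 4; S1 reads c0=3 → after 2×micro: -2 ⇒ (c0=4, c1=-2)
[Jacobi] macro 2: S0 reads c0=4 → after 1×micro: 1; S1 reads c0=4 → after 2×micro: 4 ⇒ (c0=1, c1=4)
[Jacobi] macro 3: S0 reads c0=1 → after 1×micro: 1; S1 reads c0=1 → after 2×micro: 5 ⇒ (c0=1, c1=5)
[Jacobi] macro 4: S0 reads c0=1 → after 1×micro: 1; S1 reads c0=1 → after 2×micro: 5 ⇒ (c0=1, c1=5)
[Jacobi] macro 5: S0 reads c0=1 → after 1×micro: 1; S1 reads c0=1 → after 2×micro: 5 ⇒ (c0=1, c1=5)
[Jacobi] macro 6: S0 reads c0=1 → after 1×micro: 1; S1 reads c0=1 → after 2×micro: 5 ⇒ (c0=1, c1=5)
[Jacobi] macro 7: S0 reads c0=1 → after 1×micro: 1; S1 reads c0=1 → after 2×micro: 5 ⇒ (c0=1, c1=5)
[Jacobi] macro 8: S0 reads c0=1 → after 1×micro: 1; S1 reads c0=1 → after 2×micro: 5 ⇒ (c0=1, c1=5)
[Gauss-Seidel] macro 1: S0 reads c0=3 → after 1×micro: 4; S1 reads c0=4 → after 2×micro: 4 ⇒ (c0=4, c1=4)
[Gauss-Seidel] macro 2: S0 reads c0=4 → after 1×micro: 1; S1 reads c0=1 → after 2×micro: 5 ⇒ (c0=1, c1=5)
[Gauss-Seidel] macro 3: S0 reads c0=1 → after 1×micro: 1; S1 reads c0=1 → after 2×micro: 5 ⇒ (c0=1, c1=5)
[Gauss-Seidel] macro 4: S0 reads c0=1 → after 1×micro: 1; S1 reads c0=1 → after 2×micro: 5 ⇒ (c0=1, c1=5)
[Gauss-Seidel] macro 5: S0 reads c0=1 → after 1×micro: 1; S1 reads c0=1 → after 2×micro: 5 ⇒ (c0=1, c1=5)
[Gauss-Seidel] macro 6: S0 reads c0=1 → after 1×micro: 1; S1 reads c0=1 → after 2×micro: 5 ⇒ (c0=1, c1=5)
[Gauss-Seidel] macro 7: S0 reads c0=1 → after 1×micro: 1; S1 reads c0=1 → after 2×micro: 5 ⇒ (c0=1, c1=5)
[Gauss-Seidel] macro 8: S0 reads c0=1 → after 1×micro: 1; S1 reads c0=1 → after 2×micro: 5 ⇒ (c0=1, c1=5)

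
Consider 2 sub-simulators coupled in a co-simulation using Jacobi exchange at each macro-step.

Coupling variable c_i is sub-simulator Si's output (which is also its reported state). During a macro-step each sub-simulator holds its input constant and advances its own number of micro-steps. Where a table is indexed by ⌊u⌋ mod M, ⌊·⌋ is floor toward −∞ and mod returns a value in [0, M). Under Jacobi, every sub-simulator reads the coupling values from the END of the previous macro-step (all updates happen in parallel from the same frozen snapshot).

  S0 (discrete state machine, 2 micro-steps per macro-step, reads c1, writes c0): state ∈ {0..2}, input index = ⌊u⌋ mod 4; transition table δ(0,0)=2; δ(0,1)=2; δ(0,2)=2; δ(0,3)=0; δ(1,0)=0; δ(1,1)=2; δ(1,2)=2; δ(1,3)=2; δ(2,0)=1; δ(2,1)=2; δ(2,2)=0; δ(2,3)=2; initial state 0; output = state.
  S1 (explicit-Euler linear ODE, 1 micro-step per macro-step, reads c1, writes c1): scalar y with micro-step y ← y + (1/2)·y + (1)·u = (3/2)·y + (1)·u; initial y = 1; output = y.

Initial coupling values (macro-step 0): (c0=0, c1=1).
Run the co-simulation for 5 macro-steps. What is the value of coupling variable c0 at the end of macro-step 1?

c0 at macro-step 1 = 2

macro 1: S0 reads c1=1 → after 2×micro: 2; S1 reads c1=1 → after 1×micro: 5/2 ⇒ (c0=2, c1=5/2)
macro 2: S0 reads c1=5/2 → after 2×micro: 2; S1 reads c1=5/2 → after 1×micro: 25/4 ⇒ (c0=2, c1=25/4)
macro 3: S0 reads c1=25/4 → after 2×micro: 2; S1 reads c1=25/4 → after 1×micro: 125/8 ⇒ (c0=2, c1=125/8)
macro 4: S0 reads c1=125/8 → after 2×micro: 2; S1 reads c1=125/8 → after 1×micro: 625/16 ⇒ (c0=2, c1=625/16)
macro 5: S0 reads c1=625/16 → after 2×micro: 2; S1 reads c1=625/16 → after 1×micro: 3125/32 ⇒ (c0=2, c1=3125/32)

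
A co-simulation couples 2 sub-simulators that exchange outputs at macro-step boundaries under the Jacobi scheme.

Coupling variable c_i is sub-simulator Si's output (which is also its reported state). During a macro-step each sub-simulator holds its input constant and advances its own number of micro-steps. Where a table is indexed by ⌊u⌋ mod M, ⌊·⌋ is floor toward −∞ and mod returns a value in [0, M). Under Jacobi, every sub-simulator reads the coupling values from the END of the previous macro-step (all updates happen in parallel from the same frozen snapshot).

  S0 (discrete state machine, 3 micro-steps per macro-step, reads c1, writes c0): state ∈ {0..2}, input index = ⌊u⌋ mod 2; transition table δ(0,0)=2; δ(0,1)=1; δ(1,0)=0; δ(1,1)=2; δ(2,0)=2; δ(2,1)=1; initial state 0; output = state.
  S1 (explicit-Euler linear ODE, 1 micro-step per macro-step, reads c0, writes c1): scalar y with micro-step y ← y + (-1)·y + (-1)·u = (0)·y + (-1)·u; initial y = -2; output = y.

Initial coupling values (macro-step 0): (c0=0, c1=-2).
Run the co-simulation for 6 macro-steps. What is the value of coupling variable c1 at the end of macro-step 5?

macro 1: S0 reads c1=-2 → after 3×micro: 2; S1 reads c0=0 → after 1×micro: 0 ⇒ (c0=2, c1=0)
macro 2: S0 reads c1=0 → after 3×micro: 2; S1 reads c0=2 → after 1×micro: -2 ⇒ (c0=2, c1=-2)
macro 3: S0 reads c1=-2 → after 3×micro: 2; S1 reads c0=2 → after 1×micro: -2 ⇒ (c0=2, c1=-2)
macro 4: S0 reads c1=-2 → after 3×micro: 2; S1 reads c0=2 → after 1×micro: -2 ⇒ (c0=2, c1=-2)
macro 5: S0 reads c1=-2 → after 3×micro: 2; S1 reads c0=2 → after 1×micro: -2 ⇒ (c0=2, c1=-2)
macro 6: S0 reads c1=-2 → after 3×micro: 2; S1 reads c0=2 → after 1×micro: -2 ⇒ (c0=2, c1=-2)

c1 at macro-step 5 = -2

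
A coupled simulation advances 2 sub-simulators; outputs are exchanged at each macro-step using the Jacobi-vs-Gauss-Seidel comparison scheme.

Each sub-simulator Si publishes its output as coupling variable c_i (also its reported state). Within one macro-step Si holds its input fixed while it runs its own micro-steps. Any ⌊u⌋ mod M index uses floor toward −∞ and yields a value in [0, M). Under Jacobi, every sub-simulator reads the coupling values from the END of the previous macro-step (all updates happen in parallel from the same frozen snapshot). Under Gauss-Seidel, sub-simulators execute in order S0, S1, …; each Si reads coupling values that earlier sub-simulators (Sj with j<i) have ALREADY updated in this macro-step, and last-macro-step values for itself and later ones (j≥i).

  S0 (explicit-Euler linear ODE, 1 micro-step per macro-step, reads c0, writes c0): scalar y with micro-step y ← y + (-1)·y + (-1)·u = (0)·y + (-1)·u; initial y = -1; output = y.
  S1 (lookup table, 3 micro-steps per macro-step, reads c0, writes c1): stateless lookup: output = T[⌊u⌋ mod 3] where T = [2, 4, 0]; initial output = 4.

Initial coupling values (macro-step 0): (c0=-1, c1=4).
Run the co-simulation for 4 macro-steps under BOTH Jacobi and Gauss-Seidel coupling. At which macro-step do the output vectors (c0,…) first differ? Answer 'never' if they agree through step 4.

[Jacobi] macro 1: S0 reads c0=-1 → after 1×micro: 1; S1 reads c0=-1 → after 3×micro: 0 ⇒ (c0=1, c1=0)
[Jacobi] macro 2: S0 reads c0=1 → after 1×micro: -1; S1 reads c0=1 → after 3×micro: 4 ⇒ (c0=-1, c1=4)
[Jacobi] macro 3: S0 reads c0=-1 → after 1×micro: 1; S1 reads c0=-1 → after 3×micro: 0 ⇒ (c0=1, c1=0)
[Jacobi] macro 4: S0 reads c0=1 → after 1×micro: -1; S1 reads c0=1 → after 3×micro: 4 ⇒ (c0=-1, c1=4)
[Gauss-Seidel] macro 1: S0 reads c0=-1 → after 1×micro: 1; S1 reads c0=1 → after 3×micro: 4 ⇒ (c0=1, c1=4)
[Gauss-Seidel] macro 2: S0 reads c0=1 → after 1×micro: -1; S1 reads c0=-1 → after 3×micro: 0 ⇒ (c0=-1, c1=0)
[Gauss-Seidel] macro 3: S0 reads c0=-1 → after 1×micro: 1; S1 reads c0=1 → after 3×micro: 4 ⇒ (c0=1, c1=4)
[Gauss-Seidel] macro 4: S0 reads c0=1 → after 1×micro: -1; S1 reads c0=-1 → after 3×micro: 0 ⇒ (c0=-1, c1=0)

first divergence at macro-step: 1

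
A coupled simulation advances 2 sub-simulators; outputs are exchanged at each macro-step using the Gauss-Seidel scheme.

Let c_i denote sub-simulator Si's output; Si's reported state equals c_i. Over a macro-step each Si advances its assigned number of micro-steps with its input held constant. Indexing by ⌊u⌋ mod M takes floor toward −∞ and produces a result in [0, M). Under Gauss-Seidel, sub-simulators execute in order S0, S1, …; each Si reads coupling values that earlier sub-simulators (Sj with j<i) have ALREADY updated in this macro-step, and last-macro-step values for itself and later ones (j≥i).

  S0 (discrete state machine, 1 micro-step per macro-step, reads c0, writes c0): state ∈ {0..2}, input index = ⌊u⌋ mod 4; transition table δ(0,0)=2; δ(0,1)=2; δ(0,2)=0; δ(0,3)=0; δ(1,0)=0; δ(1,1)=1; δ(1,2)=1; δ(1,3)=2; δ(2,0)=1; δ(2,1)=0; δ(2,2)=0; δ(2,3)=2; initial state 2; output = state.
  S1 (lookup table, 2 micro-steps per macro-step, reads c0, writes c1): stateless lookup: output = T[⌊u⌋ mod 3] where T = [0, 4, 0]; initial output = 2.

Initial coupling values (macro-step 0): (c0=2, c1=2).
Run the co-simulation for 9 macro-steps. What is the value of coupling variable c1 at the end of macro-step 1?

macro 1: S0 reads c0=2 → after 1×micro: 0; S1 reads c0=0 → after 2×micro: 0 ⇒ (c0=0, c1=0)
macro 2: S0 reads c0=0 → after 1×micro: 2; S1 reads c0=2 → after 2×micro: 0 ⇒ (c0=2, c1=0)
macro 3: S0 reads c0=2 → after 1×micro: 0; S1 reads c0=0 → after 2×micro: 0 ⇒ (c0=0, c1=0)
macro 4: S0 reads c0=0 → after 1×micro: 2; S1 reads c0=2 → after 2×micro: 0 ⇒ (c0=2, c1=0)
macro 5: S0 reads c0=2 → after 1×micro: 0; S1 reads c0=0 → after 2×micro: 0 ⇒ (c0=0, c1=0)
macro 6: S0 reads c0=0 → after 1×micro: 2; S1 reads c0=2 → after 2×micro: 0 ⇒ (c0=2, c1=0)
macro 7: S0 reads c0=2 → after 1×micro: 0; S1 reads c0=0 → after 2×micro: 0 ⇒ (c0=0, c1=0)
macro 8: S0 reads c0=0 → after 1×micro: 2; S1 reads c0=2 → after 2×micro: 0 ⇒ (c0=2, c1=0)
macro 9: S0 reads c0=2 → after 1×micro: 0; S1 reads c0=0 → after 2×micro: 0 ⇒ (c0=0, c1=0)

c1 at macro-step 1 = 0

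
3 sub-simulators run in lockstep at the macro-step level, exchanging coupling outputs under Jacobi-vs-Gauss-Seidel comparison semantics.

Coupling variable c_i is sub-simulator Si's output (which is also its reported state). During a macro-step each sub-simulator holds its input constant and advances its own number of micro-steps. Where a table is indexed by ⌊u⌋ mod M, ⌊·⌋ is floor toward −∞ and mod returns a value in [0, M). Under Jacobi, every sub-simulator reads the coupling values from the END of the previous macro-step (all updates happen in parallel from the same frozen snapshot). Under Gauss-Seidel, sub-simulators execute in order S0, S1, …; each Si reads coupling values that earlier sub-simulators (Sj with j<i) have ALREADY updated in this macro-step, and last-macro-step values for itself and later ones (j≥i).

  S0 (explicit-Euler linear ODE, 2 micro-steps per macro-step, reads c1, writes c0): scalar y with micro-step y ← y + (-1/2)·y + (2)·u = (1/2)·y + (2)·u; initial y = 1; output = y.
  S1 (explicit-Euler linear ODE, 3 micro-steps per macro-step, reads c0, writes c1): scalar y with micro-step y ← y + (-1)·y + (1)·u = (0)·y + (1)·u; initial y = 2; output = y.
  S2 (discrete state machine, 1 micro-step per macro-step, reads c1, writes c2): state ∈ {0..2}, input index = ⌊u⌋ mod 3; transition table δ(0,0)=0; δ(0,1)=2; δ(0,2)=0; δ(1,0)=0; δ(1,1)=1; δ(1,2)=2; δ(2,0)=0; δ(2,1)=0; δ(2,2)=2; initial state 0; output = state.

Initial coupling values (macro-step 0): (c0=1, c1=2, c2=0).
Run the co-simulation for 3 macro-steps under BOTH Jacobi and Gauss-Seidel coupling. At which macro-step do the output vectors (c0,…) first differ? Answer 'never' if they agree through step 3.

[Jacobi] macro 1: S0 reads c1=2 → after 2×micro: 25/4; S1 reads c0=1 → after 3×micro: 1; S2 reads c1=2 → after 1×micro: 0 ⇒ (c0=25/4, c1=1, c2=0)
[Jacobi] macro 2: S0 reads c1=1 → after 2×micro: 73/16; S1 reads c0=25/4 → after 3×micro: 25/4; S2 reads c1=1 → after 1×micro: 2 ⇒ (c0=73/16, c1=25/4, c2=2)
[Jacobi] macro 3: S0 reads c1=25/4 → after 2×micro: 1273/64; S1 reads c0=73/16 → after 3×micro: 73/16; S2 reads c1=25/4 → after 1×micro: 0 ⇒ (c0=1273/64, c1=73/16, c2=0)
[Gauss-Seidel] macro 1: S0 reads c1=2 → after 2×micro: 25/4; S1 reads c0=25/4 → after 3×micro: 25/4; S2 reads c1=25/4 → after 1×micro: 0 ⇒ (c0=25/4, c1=25/4, c2=0)
[Gauss-Seidel] macro 2: S0 reads c1=25/4 → after 2×micro: 325/16; S1 reads c0=325/16 → after 3×micro: 325/16; S2 reads c1=325/16 → after 1×micro: 0 ⇒ (c0=325/16, c1=325/16, c2=0)
[Gauss-Seidel] macro 3: S0 reads c1=325/16 → after 2×micro: 4225/64; S1 reads c0=4225/64 → after 3×micro: 4225/64; S2 reads c1=4225/64 → after 1×micro: 0 ⇒ (c0=4225/64, c1=4225/64, c2=0)

first divergence at macro-step: 1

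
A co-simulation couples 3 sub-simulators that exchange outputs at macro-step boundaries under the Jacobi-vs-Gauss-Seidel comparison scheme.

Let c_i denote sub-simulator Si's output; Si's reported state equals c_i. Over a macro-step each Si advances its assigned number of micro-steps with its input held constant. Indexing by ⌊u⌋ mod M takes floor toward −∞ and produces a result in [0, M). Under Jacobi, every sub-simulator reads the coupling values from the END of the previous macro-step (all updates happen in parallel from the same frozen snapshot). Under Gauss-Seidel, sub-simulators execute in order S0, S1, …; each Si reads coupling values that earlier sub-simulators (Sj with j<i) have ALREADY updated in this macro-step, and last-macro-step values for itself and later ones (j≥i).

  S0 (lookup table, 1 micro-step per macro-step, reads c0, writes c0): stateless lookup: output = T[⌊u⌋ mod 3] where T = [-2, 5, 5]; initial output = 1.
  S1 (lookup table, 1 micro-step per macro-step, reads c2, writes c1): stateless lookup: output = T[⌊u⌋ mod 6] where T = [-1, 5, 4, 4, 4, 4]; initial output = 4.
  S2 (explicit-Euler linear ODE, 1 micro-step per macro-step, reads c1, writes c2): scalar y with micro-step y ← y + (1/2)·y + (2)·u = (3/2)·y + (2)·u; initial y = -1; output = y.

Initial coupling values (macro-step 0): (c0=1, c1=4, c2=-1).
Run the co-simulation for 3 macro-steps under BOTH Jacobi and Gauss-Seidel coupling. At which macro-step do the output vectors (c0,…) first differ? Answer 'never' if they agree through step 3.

first divergence at macro-step: 2

[Jacobi] macro 1: S0 reads c0=1 → after 1×micro: 5; S1 reads c2=-1 → after 1×micro: 4; S2 reads c1=4 → after 1×micro: 13/2 ⇒ (c0=5, c1=4, c2=13/2)
[Jacobi] macro 2: S0 reads c0=5 → after 1×micro: 5; S1 reads c2=13/2 → after 1×micro: -1; S2 reads c1=4 → after 1×micro: 71/4 ⇒ (c0=5, c1=-1, c2=71/4)
[Jacobi] macro 3: S0 reads c0=5 → after 1×micro: 5; S1 reads c2=71/4 → after 1×micro: 4; S2 reads c1=-1 → after 1×micro: 197/8 ⇒ (c0=5, c1=4, c2=197/8)
[Gauss-Seidel] macro 1: S0 reads c0=1 → after 1×micro: 5; S1 reads c2=-1 → after 1×micro: 4; S2 reads c1=4 → after 1×micro: 13/2 ⇒ (c0=5, c1=4, c2=13/2)
[Gauss-Seidel] macro 2: S0 reads c0=5 → after 1×micro: 5; S1 reads c2=13/2 → after 1×micro: -1; S2 reads c1=-1 → after 1×micro: 31/4 ⇒ (c0=5, c1=-1, c2=31/4)
[Gauss-Seidel] macro 3: S0 reads c0=5 → after 1×micro: 5; S1 reads c2=31/4 → after 1×micro: 5; S2 reads c1=5 → after 1×micro: 173/8 ⇒ (c0=5, c1=5, c2=173/8)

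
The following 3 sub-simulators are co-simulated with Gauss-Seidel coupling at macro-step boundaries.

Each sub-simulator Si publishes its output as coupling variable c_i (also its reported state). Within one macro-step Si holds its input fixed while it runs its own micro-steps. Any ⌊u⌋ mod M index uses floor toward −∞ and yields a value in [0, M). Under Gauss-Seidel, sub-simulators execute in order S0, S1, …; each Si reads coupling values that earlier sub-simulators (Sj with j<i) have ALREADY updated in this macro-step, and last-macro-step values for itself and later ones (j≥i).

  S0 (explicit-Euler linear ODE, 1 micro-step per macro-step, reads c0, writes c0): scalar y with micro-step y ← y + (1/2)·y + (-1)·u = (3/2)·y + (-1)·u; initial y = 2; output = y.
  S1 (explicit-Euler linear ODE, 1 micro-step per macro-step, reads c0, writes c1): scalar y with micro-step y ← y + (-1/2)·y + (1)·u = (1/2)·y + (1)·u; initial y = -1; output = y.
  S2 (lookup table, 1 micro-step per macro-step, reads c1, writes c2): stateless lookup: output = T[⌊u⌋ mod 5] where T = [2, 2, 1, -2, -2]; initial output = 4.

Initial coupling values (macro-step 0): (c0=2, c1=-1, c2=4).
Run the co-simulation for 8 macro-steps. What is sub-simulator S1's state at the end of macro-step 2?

S1 state at macro-step 2 = 3/4

macro 1: S0 reads c0=2 → after 1×micro: 1; S1 reads c0=1 → after 1×micro: 1/2; S2 reads c1=1/2 → after 1×micro: 2 ⇒ (c0=1, c1=1/2, c2=2)
macro 2: S0 reads c0=1 → after 1×micro: 1/2; S1 reads c0=1/2 → after 1×micro: 3/4; S2 reads c1=3/4 → after 1×micro: 2 ⇒ (c0=1/2, c1=3/4, c2=2)
macro 3: S0 reads c0=1/2 → after 1×micro: 1/4; S1 reads c0=1/4 → after 1×micro: 5/8; S2 reads c1=5/8 → after 1×micro: 2 ⇒ (c0=1/4, c1=5/8, c2=2)
macro 4: S0 reads c0=1/4 → after 1×micro: 1/8; S1 reads c0=1/8 → after 1×micro: 7/16; S2 reads c1=7/16 → after 1×micro: 2 ⇒ (c0=1/8, c1=7/16, c2=2)
macro 5: S0 reads c0=1/8 → after 1×micro: 1/16; S1 reads c0=1/16 → after 1×micro: 9/32; S2 reads c1=9/32 → after 1×micro: 2 ⇒ (c0=1/16, c1=9/32, c2=2)
macro 6: S0 reads c0=1/16 → after 1×micro: 1/32; S1 reads c0=1/32 → after 1×micro: 11/64; S2 reads c1=11/64 → after 1×micro: 2 ⇒ (c0=1/32, c1=11/64, c2=2)
macro 7: S0 reads c0=1/32 → after 1×micro: 1/64; S1 reads c0=1/64 → after 1×micro: 13/128; S2 reads c1=13/128 → after 1×micro: 2 ⇒ (c0=1/64, c1=13/128, c2=2)
macro 8: S0 reads c0=1/64 → after 1×micro: 1/128; S1 reads c0=1/128 → after 1×micro: 15/256; S2 reads c1=15/256 → after 1×micro: 2 ⇒ (c0=1/128, c1=15/256, c2=2)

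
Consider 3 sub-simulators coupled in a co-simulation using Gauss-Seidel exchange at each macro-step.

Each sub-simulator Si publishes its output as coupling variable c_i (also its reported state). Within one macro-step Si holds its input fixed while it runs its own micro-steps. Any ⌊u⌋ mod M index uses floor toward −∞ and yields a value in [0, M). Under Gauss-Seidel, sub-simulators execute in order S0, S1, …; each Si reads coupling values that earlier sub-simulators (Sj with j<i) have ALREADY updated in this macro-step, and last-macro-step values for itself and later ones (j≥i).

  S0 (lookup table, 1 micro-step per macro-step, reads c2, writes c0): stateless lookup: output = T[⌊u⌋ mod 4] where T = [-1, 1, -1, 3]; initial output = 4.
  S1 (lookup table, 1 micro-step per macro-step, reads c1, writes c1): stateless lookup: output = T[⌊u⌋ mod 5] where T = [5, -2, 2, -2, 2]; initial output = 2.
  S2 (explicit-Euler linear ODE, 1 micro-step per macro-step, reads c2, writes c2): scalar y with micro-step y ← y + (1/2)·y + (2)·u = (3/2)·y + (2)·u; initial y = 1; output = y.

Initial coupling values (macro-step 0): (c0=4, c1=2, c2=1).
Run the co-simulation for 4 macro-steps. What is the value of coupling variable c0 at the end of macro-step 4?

c0 at macro-step 4 = -1

macro 1: S0 reads c2=1 → after 1×micro: 1; S1 reads c1=2 → after 1×micro: 2; S2 reads c2=1 → after 1×micro: 7/2 ⇒ (c0=1, c1=2, c2=7/2)
macro 2: S0 reads c2=7/2 → after 1×micro: 3; S1 reads c1=2 → after 1×micro: 2; S2 reads c2=7/2 → after 1×micro: 49/4 ⇒ (c0=3, c1=2, c2=49/4)
macro 3: S0 reads c2=49/4 → after 1×micro: -1; S1 reads c1=2 → after 1×micro: 2; S2 reads c2=49/4 → after 1×micro: 343/8 ⇒ (c0=-1, c1=2, c2=343/8)
macro 4: S0 reads c2=343/8 → after 1×micro: -1; S1 reads c1=2 → after 1×micro: 2; S2 reads c2=343/8 → after 1×micro: 2401/16 ⇒ (c0=-1, c1=2, c2=2401/16)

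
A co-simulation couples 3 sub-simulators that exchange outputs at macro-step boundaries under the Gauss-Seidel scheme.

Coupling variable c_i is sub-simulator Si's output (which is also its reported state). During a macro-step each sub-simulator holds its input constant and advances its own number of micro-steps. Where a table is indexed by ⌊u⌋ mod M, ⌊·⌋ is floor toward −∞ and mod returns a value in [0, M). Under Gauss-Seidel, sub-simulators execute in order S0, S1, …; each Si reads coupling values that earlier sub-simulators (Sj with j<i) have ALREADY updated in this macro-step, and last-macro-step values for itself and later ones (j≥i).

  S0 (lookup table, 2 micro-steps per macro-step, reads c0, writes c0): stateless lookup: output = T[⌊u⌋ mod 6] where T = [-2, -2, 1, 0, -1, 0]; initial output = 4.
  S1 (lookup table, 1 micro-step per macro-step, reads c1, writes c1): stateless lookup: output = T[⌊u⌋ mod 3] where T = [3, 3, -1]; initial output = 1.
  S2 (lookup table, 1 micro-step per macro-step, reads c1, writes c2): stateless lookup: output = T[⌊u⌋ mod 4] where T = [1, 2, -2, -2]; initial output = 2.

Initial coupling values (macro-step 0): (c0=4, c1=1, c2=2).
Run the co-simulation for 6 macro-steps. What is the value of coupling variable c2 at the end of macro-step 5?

macro 1: S0 reads c0=4 → after 2×micro: -1; S1 reads c1=1 → after 1×micro: 3; S2 reads c1=3 → after 1×micro: -2 ⇒ (c0=-1, c1=3, c2=-2)
macro 2: S0 reads c0=-1 → after 2×micro: 0; S1 reads c1=3 → after 1×micro: 3; S2 reads c1=3 → after 1×micro: -2 ⇒ (c0=0, c1=3, c2=-2)
macro 3: S0 reads c0=0 → after 2×micro: -2; S1 reads c1=3 → after 1×micro: 3; S2 reads c1=3 → after 1×micro: -2 ⇒ (c0=-2, c1=3, c2=-2)
macro 4: S0 reads c0=-2 → after 2×micro: -1; S1 reads c1=3 → after 1×micro: 3; S2 reads c1=3 → after 1×micro: -2 ⇒ (c0=-1, c1=3, c2=-2)
macro 5: S0 reads c0=-1 → after 2×micro: 0; S1 reads c1=3 → after 1×micro: 3; S2 reads c1=3 → after 1×micro: -2 ⇒ (c0=0, c1=3, c2=-2)
macro 6: S0 reads c0=0 → after 2×micro: -2; S1 reads c1=3 → after 1×micro: 3; S2 reads c1=3 → after 1×micro: -2 ⇒ (c0=-2, c1=3, c2=-2)

c2 at macro-step 5 = -2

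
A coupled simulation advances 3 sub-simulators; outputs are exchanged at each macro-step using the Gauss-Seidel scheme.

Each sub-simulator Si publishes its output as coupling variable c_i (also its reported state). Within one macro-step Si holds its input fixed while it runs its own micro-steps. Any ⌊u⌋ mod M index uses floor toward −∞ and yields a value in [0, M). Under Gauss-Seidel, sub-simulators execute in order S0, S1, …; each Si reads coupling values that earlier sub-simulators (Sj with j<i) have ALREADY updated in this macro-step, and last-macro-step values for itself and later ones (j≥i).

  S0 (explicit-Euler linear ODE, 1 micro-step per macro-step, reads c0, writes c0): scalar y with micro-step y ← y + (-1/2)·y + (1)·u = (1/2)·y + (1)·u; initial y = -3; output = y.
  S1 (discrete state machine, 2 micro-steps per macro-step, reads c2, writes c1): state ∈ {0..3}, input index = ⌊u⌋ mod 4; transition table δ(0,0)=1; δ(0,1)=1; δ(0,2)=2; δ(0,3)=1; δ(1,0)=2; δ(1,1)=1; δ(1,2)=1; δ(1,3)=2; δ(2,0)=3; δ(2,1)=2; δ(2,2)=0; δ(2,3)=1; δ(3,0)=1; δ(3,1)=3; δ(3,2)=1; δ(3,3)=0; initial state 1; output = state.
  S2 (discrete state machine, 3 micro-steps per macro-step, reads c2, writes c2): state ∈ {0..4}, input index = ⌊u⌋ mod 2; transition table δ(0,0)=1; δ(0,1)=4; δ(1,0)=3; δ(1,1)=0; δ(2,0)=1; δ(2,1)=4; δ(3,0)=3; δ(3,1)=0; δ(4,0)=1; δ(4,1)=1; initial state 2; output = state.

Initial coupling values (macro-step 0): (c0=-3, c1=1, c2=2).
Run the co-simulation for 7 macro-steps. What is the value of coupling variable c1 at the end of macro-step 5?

c1 at macro-step 5 = 1

macro 1: S0 reads c0=-3 → after 1×micro: -9/2; S1 reads c2=2 → after 2×micro: 1; S2 reads c2=2 → after 3×micro: 3 ⇒ (c0=-9/2, c1=1, c2=3)
macro 2: S0 reads c0=-9/2 → after 1×micro: -27/4; S1 reads c2=3 → after 2×micro: 1; S2 reads c2=3 → after 3×micro: 1 ⇒ (c0=-27/4, c1=1, c2=1)
macro 3: S0 reads c0=-27/4 → after 1×micro: -81/8; S1 reads c2=1 → after 2×micro: 1; S2 reads c2=1 → after 3×micro: 1 ⇒ (c0=-81/8, c1=1, c2=1)
macro 4: S0 reads c0=-81/8 → after 1×micro: -243/16; S1 reads c2=1 → after 2×micro: 1; S2 reads c2=1 → after 3×micro: 1 ⇒ (c0=-243/16, c1=1, c2=1)
macro 5: S0 reads c0=-243/16 → after 1×micro: -729/32; S1 reads c2=1 → after 2×micro: 1; S2 reads c2=1 → after 3×micro: 1 ⇒ (c0=-729/32, c1=1, c2=1)
macro 6: S0 reads c0=-729/32 → after 1×micro: -2187/64; S1 reads c2=1 → after 2×micro: 1; S2 reads c2=1 → after 3×micro: 1 ⇒ (c0=-2187/64, c1=1, c2=1)
macro 7: S0 reads c0=-2187/64 → after 1×micro: -6561/128; S1 reads c2=1 → after 2×micro: 1; S2 reads c2=1 → after 3×micro: 1 ⇒ (c0=-6561/128, c1=1, c2=1)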